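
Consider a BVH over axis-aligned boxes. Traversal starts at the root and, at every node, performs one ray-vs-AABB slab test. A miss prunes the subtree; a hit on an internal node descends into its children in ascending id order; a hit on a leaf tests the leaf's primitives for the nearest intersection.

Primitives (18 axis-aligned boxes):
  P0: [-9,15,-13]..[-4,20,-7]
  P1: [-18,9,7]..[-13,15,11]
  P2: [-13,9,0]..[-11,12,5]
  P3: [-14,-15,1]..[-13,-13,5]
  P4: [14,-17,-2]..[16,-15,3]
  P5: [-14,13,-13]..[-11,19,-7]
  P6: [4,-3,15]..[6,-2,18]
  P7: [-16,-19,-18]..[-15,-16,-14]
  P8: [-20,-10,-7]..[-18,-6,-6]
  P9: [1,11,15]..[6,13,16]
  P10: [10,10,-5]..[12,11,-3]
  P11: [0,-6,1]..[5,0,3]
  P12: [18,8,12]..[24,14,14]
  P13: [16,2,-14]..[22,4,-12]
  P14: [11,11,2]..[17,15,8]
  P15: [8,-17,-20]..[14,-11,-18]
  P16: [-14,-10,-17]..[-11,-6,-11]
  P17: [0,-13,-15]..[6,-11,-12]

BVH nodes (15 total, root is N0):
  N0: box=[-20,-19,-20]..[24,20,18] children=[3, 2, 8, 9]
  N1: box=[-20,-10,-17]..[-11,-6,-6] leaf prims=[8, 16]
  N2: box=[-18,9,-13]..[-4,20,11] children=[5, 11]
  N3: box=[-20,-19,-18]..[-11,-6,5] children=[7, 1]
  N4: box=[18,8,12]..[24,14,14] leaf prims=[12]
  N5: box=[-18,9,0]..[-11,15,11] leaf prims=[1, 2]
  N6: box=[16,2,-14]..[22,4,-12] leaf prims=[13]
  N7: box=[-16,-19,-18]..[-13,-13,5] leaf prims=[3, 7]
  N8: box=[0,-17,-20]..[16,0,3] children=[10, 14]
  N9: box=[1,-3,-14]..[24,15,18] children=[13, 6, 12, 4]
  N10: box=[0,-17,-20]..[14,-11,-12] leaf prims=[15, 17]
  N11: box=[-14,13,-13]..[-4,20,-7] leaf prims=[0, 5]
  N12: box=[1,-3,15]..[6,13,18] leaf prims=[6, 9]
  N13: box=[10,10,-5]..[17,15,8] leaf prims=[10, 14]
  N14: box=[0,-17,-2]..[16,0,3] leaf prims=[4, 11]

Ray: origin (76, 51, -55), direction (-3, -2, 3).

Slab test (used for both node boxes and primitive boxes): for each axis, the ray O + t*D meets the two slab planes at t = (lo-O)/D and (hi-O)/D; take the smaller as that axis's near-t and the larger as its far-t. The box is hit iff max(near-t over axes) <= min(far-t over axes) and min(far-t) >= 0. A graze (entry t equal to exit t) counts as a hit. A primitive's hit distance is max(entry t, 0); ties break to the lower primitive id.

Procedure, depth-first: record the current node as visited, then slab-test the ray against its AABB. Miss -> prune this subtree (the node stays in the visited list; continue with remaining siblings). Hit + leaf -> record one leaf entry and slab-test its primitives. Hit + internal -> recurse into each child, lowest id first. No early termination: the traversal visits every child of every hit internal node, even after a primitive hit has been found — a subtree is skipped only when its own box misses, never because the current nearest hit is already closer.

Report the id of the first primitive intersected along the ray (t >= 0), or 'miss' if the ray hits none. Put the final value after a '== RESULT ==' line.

Walk:
N0 x:[52/3,32] y:[31/2,35] z:[35/3,73/3] -> hit [52/3,73/3], descend [2, 3, 8, 9]
  N2 x:[80/3,94/3] y:[31/2,21] z:[14,22] -> miss, prune
  N3 x:[29,32] y:[57/2,35] z:[37/3,20] -> miss, prune
  N8 x:[20,76/3] y:[51/2,34] z:[35/3,58/3] -> miss, prune
  N9 x:[52/3,25] y:[18,27] z:[41/3,73/3] -> hit [18,73/3], descend [4, 6, 12, 13]
    N4 x:[52/3,58/3] y:[37/2,43/2] z:[67/3,23] -> miss, prune
    N6 x:[18,20] y:[47/2,49/2] z:[41/3,43/3] -> miss, prune
    N12 x:[70/3,25] y:[19,27] z:[70/3,73/3] -> hit [70/3,73/3] leaf, test {P6(miss), P9(miss)}
    N13 x:[59/3,22] y:[18,41/2] z:[50/3,21] -> hit [59/3,41/2] leaf, test {P10(miss), P14@t=59/3}

Summary -> nodes [0, 2, 3, 8, 9, 4, 6, 12, 13]; box-tests=9; leaf-entries=2; first=P14

== RESULT ==
14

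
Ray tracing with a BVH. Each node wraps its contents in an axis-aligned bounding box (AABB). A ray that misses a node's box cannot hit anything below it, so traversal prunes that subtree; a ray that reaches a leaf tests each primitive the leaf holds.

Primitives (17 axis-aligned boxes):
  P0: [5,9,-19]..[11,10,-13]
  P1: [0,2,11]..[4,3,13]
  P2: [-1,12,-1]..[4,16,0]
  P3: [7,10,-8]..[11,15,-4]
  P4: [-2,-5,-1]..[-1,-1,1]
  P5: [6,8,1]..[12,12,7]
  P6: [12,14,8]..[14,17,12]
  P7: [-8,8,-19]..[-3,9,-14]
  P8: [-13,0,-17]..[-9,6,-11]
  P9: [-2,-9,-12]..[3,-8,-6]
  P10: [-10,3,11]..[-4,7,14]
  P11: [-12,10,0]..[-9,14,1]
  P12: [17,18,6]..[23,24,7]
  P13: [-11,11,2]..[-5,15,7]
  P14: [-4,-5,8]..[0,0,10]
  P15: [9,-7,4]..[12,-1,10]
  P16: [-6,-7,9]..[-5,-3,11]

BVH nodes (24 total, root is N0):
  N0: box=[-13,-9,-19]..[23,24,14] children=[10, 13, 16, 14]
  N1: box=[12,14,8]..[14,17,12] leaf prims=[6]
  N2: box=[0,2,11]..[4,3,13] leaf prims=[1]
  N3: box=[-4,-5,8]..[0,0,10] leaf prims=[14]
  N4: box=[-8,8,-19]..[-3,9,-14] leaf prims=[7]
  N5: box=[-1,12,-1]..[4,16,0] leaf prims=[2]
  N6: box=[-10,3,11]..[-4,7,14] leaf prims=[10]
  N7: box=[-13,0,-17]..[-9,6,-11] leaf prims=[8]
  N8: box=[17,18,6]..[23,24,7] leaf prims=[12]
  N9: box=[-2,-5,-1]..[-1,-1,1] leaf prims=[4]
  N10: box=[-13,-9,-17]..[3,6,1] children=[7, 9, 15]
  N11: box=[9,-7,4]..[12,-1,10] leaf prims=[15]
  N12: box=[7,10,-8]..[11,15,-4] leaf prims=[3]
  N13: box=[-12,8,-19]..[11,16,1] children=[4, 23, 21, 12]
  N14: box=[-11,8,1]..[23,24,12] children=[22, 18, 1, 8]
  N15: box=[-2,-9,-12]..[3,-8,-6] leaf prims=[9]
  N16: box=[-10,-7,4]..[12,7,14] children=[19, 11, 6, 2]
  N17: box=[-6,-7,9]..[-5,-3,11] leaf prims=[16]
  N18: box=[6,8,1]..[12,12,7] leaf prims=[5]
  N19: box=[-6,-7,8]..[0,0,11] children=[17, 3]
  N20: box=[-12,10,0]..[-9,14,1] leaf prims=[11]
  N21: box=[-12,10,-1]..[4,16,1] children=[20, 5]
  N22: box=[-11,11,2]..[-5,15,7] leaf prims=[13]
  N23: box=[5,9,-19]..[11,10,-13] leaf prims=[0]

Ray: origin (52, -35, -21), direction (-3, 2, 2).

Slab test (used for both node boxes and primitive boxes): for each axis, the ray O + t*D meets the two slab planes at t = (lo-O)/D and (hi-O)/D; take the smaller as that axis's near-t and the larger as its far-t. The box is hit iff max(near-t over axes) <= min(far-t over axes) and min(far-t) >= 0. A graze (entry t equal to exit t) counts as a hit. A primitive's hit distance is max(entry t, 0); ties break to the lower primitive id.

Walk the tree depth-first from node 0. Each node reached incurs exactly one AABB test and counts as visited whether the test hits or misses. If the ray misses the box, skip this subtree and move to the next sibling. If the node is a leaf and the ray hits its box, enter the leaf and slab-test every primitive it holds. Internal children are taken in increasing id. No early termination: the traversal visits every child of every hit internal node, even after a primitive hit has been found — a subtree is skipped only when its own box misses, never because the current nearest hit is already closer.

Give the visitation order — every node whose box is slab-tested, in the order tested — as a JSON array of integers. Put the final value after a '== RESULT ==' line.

Traverse from the root:
N0 x:[29/3,65/3] y:[13,59/2] z:[1,35/2] -> hit [13,35/2], descend [10, 13, 14, 16]
  N10 x:[49/3,65/3] y:[13,41/2] z:[2,11] -> miss, prune
  N13 x:[41/3,64/3] y:[43/2,51/2] z:[1,11] -> miss, prune
  N14 x:[29/3,21] y:[43/2,59/2] z:[11,33/2] -> miss, prune
  N16 x:[40/3,62/3] y:[14,21] z:[25/2,35/2] -> hit [14,35/2], descend [2, 6, 11, 19]
    N2 x:[16,52/3] y:[37/2,19] z:[16,17] -> miss, prune
    N6 x:[56/3,62/3] y:[19,21] z:[16,35/2] -> miss, prune
    N11 x:[40/3,43/3] y:[14,17] z:[25/2,31/2] -> hit [14,43/3] leaf, test {P15@t=14}
    N19 x:[52/3,58/3] y:[14,35/2] z:[29/2,16] -> miss, prune

order=[0, 10, 13, 14, 16, 2, 6, 11, 19]  |boxes|=9  |leaves|=1  hit=P15

== RESULT ==
[0, 10, 13, 14, 16, 2, 6, 11, 19]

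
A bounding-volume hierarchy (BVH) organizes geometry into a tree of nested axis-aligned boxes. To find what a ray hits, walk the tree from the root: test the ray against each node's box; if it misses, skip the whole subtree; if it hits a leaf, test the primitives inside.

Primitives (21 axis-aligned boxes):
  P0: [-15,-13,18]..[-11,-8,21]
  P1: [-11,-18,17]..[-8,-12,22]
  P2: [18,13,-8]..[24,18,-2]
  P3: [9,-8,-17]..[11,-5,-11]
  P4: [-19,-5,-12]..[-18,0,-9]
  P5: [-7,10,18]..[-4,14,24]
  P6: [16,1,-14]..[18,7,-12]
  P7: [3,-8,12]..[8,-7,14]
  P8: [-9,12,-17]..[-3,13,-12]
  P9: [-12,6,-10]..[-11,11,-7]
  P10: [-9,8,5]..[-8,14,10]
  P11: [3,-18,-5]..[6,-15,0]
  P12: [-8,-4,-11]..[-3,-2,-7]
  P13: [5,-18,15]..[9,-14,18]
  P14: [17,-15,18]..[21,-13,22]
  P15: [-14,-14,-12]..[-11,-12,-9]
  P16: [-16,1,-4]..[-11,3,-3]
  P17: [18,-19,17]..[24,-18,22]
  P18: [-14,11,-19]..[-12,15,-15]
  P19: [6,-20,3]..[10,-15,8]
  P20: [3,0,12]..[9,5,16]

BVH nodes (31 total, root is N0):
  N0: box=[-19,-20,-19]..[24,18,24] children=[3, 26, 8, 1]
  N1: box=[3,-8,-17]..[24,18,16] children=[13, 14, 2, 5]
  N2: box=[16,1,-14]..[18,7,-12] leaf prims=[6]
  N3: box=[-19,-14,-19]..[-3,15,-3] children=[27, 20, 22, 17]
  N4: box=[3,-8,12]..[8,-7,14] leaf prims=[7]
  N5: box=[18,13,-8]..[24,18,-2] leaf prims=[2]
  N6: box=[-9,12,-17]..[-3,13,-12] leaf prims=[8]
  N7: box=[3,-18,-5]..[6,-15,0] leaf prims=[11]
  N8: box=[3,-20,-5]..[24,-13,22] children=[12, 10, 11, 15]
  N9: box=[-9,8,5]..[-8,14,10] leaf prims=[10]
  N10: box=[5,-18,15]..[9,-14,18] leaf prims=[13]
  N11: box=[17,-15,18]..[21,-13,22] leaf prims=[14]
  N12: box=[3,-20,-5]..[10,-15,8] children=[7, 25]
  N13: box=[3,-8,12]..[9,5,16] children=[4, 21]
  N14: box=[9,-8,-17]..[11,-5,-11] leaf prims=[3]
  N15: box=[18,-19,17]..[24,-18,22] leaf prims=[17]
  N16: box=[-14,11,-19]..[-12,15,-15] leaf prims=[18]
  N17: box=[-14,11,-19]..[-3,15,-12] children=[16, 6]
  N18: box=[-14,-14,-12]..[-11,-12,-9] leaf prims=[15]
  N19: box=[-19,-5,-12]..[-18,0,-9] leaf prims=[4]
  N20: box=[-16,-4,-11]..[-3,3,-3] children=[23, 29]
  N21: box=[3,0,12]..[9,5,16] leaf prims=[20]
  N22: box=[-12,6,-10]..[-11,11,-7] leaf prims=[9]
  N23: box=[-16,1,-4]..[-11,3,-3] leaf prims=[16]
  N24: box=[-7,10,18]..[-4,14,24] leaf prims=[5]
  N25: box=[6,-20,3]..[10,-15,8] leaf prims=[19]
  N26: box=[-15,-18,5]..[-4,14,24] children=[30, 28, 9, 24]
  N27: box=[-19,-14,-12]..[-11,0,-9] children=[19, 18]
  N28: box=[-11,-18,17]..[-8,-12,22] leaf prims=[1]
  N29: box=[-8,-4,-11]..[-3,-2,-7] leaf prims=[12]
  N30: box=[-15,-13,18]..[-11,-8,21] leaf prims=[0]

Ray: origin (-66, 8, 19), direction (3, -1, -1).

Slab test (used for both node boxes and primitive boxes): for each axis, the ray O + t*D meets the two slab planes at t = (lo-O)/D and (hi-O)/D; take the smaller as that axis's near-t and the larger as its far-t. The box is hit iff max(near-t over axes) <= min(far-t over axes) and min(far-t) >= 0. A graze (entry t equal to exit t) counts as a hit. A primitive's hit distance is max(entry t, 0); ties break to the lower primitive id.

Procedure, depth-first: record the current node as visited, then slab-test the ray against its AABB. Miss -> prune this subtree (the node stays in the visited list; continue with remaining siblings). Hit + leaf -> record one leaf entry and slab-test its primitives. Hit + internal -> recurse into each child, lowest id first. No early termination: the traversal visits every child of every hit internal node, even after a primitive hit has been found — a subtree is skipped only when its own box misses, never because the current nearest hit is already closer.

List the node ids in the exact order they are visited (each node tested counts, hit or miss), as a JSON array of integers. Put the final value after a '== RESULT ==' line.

Trace the traversal:
N0 x:[47/3,30] y:[-10,28] z:[-5,38] -> hit [47/3,28], descend [1, 3, 8, 26]
  N1 x:[23,30] y:[-10,16] z:[3,36] -> miss, prune
  N3 x:[47/3,21] y:[-7,22] z:[22,38] -> miss, prune
  N8 x:[23,30] y:[21,28] z:[-3,24] -> hit [23,24], descend [10, 11, 12, 15]
    N10 x:[71/3,25] y:[22,26] z:[1,4] -> miss, prune
    N11 x:[83/3,29] y:[21,23] z:[-3,1] -> miss, prune
    N12 x:[23,76/3] y:[23,28] z:[11,24] -> hit [23,24], descend [7, 25]
      N7 x:[23,24] y:[23,26] z:[19,24] -> hit [23,24] leaf, test {P11@t=23}
      N25 x:[24,76/3] y:[23,28] z:[11,16] -> miss, prune
    N15 x:[28,30] y:[26,27] z:[-3,2] -> miss, prune
  N26 x:[17,62/3] y:[-6,26] z:[-5,14] -> miss, prune

order=[0, 1, 3, 8, 10, 11, 12, 7, 25, 15, 26]  |boxes|=11  |leaves|=1  hit=P11

== RESULT ==
[0, 1, 3, 8, 10, 11, 12, 7, 25, 15, 26]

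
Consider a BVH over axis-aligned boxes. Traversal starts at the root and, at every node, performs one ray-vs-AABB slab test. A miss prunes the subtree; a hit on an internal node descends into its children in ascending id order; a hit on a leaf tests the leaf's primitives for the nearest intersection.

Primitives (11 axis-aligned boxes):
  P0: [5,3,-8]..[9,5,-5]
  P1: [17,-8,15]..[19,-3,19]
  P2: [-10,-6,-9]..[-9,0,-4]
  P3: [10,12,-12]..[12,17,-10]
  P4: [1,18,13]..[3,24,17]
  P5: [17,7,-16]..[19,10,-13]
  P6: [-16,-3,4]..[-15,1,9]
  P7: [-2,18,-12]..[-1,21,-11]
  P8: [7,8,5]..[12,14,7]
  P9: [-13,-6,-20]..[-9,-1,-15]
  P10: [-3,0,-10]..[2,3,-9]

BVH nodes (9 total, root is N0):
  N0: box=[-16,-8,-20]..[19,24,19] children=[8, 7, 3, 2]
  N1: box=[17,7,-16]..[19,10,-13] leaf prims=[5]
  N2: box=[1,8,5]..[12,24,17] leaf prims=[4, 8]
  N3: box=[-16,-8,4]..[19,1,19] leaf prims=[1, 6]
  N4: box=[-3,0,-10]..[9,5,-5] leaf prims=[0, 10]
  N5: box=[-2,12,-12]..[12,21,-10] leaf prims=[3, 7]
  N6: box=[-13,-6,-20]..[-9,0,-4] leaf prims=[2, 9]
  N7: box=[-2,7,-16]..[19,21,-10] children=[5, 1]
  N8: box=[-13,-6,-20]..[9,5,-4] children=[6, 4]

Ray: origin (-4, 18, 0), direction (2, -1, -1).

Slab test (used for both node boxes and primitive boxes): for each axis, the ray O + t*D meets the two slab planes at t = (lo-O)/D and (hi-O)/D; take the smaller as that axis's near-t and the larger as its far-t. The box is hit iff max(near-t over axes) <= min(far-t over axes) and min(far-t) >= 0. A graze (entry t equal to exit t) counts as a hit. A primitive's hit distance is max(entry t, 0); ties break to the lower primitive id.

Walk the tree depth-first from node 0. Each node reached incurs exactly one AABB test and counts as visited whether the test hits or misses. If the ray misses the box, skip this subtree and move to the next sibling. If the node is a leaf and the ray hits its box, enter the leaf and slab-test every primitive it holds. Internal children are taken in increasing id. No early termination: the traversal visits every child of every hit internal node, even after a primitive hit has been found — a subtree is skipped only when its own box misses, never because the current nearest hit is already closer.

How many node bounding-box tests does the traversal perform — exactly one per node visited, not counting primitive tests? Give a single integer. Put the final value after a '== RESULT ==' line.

Traverse from the root:
N0 x:[-6,23/2] y:[-6,26] z:[-19,20] -> hit [-6,23/2], descend [2, 3, 7, 8]
  N2 x:[5/2,8] y:[-6,10] z:[-17,-5] -> miss, prune
  N3 x:[-6,23/2] y:[17,26] z:[-19,-4] -> miss, prune
  N7 x:[1,23/2] y:[-3,11] z:[10,16] -> hit [10,11], descend [1, 5]
    N1 x:[21/2,23/2] y:[8,11] z:[13,16] -> miss, prune
    N5 x:[1,8] y:[-3,6] z:[10,12] -> miss, prune
  N8 x:[-9/2,13/2] y:[13,24] z:[4,20] -> miss, prune

Summary -> nodes [0, 2, 3, 7, 1, 5, 8]; box-tests=7; leaf-entries=0; first=miss

== RESULT ==
7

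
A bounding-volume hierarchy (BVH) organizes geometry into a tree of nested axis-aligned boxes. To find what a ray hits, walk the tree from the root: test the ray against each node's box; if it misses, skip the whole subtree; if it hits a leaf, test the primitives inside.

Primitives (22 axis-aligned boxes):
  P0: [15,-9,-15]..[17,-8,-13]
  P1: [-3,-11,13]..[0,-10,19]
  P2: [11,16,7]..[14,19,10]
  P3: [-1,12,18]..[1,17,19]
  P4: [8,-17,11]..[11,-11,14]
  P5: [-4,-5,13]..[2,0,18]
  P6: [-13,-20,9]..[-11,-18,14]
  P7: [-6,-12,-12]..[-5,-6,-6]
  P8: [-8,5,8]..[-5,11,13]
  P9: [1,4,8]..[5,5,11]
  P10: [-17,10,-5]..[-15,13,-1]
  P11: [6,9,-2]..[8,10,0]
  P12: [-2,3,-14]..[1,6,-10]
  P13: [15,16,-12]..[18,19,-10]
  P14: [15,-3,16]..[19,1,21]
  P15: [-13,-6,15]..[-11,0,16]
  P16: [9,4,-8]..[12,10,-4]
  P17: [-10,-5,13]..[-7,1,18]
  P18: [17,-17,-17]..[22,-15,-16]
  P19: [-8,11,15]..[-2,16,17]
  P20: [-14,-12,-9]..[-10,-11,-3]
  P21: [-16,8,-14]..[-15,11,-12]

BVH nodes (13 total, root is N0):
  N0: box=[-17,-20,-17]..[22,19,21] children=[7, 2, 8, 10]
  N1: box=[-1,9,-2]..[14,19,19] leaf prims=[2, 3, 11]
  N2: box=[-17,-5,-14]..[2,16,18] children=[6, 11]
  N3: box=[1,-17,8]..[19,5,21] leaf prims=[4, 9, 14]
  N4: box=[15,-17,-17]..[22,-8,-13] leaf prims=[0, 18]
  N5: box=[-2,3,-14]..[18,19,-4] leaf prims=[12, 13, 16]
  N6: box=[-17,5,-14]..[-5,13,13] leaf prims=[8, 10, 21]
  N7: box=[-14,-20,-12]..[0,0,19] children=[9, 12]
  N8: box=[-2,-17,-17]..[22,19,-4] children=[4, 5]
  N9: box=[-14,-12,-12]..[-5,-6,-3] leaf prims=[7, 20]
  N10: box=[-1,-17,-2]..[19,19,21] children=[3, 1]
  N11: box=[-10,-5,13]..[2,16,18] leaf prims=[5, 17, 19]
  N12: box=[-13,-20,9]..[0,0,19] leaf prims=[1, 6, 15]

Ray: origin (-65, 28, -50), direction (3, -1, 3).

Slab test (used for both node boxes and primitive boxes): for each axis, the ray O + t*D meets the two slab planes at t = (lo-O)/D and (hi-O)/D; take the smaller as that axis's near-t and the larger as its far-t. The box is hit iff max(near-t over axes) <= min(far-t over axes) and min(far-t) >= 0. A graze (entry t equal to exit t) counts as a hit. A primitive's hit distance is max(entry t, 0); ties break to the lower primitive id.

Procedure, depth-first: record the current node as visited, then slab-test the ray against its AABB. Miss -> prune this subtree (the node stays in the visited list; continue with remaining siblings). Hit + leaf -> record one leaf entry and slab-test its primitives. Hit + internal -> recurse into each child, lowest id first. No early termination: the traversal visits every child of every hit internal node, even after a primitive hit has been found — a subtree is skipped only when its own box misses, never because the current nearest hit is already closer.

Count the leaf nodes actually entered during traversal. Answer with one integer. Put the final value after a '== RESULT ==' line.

Walk:
N0 x:[16,29] y:[9,48] z:[11,71/3] -> hit [16,71/3], descend [2, 7, 8, 10]
  N2 x:[16,67/3] y:[12,33] z:[12,68/3] -> hit [16,67/3], descend [6, 11]
    N6 x:[16,20] y:[15,23] z:[12,21] -> hit [16,20] leaf, test {P8@t=58/3, P10@t=16, P21(miss)}
    N11 x:[55/3,67/3] y:[12,33] z:[21,68/3] -> hit [21,67/3] leaf, test {P5(miss), P17(miss), P19(miss)}
  N7 x:[17,65/3] y:[28,48] z:[38/3,23] -> miss, prune
  N8 x:[21,29] y:[9,45] z:[11,46/3] -> miss, prune
  N10 x:[64/3,28] y:[9,45] z:[16,71/3] -> hit [64/3,71/3], descend [1, 3]
    N1 x:[64/3,79/3] y:[9,19] z:[16,23] -> miss, prune
    N3 x:[22,28] y:[23,45] z:[58/3,71/3] -> hit [23,71/3] leaf, test {P4(miss), P9(miss), P14(miss)}

9 AABB tests over nodes [0, 2, 6, 11, 7, 8, 10, 1, 3]; 3 leaves entered; closest P10.

== RESULT ==
3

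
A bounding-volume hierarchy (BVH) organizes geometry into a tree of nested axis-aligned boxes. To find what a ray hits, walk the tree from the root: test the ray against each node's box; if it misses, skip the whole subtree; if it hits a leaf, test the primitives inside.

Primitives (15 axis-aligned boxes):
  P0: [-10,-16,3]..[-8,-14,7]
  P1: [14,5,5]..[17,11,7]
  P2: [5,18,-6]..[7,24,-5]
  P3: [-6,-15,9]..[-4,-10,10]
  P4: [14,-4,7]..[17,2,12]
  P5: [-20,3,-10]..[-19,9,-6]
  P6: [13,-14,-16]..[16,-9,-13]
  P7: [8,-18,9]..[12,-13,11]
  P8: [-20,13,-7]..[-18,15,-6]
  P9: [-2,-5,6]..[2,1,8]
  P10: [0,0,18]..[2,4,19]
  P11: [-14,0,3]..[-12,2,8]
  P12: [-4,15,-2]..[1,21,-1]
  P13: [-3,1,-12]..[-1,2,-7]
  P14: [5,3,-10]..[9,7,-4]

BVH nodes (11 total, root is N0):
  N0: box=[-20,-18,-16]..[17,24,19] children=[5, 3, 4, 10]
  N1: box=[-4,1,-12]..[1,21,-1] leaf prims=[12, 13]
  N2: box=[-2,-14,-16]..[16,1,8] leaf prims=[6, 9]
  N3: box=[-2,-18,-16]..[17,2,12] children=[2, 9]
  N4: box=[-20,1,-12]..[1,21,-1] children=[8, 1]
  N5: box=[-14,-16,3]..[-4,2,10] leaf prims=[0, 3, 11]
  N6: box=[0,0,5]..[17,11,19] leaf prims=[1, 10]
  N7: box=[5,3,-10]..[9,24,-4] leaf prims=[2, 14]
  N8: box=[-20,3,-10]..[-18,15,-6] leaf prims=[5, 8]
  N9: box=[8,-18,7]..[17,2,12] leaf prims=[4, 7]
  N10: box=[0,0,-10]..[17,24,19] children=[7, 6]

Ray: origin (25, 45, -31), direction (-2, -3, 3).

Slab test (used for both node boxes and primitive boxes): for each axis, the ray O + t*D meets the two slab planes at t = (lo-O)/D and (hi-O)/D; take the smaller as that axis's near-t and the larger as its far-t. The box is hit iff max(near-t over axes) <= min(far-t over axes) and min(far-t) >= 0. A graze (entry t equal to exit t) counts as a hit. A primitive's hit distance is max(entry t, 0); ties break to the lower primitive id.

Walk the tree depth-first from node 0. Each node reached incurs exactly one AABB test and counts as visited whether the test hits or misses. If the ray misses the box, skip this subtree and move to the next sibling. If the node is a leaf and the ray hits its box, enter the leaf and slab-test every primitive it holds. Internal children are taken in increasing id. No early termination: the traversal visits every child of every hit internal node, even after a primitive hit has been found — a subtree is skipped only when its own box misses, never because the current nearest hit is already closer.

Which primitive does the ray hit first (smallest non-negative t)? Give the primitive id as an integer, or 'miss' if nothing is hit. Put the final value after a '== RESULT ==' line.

Trace the traversal:
N0 x:[4,45/2] y:[7,21] z:[5,50/3] -> hit [7,50/3], descend [3, 4, 5, 10]
  N3 x:[4,27/2] y:[43/3,21] z:[5,43/3] -> miss, prune
  N4 x:[12,45/2] y:[8,44/3] z:[19/3,10] -> miss, prune
  N5 x:[29/2,39/2] y:[43/3,61/3] z:[34/3,41/3] -> miss, prune
  N10 x:[4,25/2] y:[7,15] z:[7,50/3] -> hit [7,25/2], descend [6, 7]
    N6 x:[4,25/2] y:[34/3,15] z:[12,50/3] -> hit [12,25/2] leaf, test {P1(miss), P10(miss)}
    N7 x:[8,10] y:[7,14] z:[7,9] -> hit [8,9] leaf, test {P2(miss), P14(miss)}

Visited [0, 3, 4, 5, 10, 6, 7]. Tests: 7 box, 2 leaf. Nearest: miss.

== RESULT ==
miss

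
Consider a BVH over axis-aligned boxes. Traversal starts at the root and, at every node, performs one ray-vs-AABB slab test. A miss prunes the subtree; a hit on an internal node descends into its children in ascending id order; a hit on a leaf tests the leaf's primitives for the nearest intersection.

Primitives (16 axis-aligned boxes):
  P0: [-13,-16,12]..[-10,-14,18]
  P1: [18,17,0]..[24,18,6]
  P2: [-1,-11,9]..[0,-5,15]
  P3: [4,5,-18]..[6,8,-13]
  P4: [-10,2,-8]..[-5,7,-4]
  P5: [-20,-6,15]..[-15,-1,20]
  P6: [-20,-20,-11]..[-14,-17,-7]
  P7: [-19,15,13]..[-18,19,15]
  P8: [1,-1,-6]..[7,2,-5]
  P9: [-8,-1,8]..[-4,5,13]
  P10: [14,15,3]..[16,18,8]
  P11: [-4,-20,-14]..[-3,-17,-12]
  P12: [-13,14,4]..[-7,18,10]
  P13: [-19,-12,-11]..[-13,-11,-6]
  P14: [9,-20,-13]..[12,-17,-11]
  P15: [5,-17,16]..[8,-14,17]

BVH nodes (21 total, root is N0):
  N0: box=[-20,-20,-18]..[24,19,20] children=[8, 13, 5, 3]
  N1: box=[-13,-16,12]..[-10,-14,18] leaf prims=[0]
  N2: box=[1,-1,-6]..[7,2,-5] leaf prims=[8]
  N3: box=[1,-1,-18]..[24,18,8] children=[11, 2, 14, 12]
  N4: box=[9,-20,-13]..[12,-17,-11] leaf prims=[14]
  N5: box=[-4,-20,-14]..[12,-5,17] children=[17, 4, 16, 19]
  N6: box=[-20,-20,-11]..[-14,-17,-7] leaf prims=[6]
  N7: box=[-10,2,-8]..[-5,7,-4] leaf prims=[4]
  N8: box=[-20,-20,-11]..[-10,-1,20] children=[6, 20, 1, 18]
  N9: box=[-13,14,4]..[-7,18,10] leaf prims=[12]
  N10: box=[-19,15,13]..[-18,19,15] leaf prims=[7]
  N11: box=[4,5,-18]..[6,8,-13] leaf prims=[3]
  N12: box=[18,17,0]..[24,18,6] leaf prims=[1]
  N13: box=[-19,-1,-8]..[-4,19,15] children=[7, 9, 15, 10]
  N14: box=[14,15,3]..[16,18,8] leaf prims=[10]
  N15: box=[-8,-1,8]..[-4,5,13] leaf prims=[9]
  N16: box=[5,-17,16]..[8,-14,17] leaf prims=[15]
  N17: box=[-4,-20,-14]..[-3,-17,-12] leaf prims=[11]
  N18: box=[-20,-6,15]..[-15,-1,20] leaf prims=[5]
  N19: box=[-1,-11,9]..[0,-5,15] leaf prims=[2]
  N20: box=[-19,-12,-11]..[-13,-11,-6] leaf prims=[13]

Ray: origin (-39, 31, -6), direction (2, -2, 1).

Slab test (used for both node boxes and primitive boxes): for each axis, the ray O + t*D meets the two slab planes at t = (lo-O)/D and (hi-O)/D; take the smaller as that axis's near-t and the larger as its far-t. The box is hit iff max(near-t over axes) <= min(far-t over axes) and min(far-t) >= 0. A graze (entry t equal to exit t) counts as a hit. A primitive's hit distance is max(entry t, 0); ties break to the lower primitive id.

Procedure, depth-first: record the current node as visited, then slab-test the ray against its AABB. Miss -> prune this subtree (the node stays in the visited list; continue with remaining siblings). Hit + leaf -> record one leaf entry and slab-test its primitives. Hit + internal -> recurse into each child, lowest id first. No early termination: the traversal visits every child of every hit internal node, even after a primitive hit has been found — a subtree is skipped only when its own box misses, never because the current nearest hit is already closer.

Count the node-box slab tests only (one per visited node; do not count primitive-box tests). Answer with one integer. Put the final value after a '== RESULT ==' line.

Trace the traversal:
N0 x:[19/2,63/2] y:[6,51/2] z:[-12,26] -> hit [19/2,51/2], descend [3, 5, 8, 13]
  N3 x:[20,63/2] y:[13/2,16] z:[-12,14] -> miss, prune
  N5 x:[35/2,51/2] y:[18,51/2] z:[-8,23] -> hit [18,23], descend [4, 16, 17, 19]
    N4 x:[24,51/2] y:[24,51/2] z:[-7,-5] -> miss, prune
    N16 x:[22,47/2] y:[45/2,24] z:[22,23] -> hit [45/2,23] leaf, test {P15@t=45/2}
    N17 x:[35/2,18] y:[24,51/2] z:[-8,-6] -> miss, prune
    N19 x:[19,39/2] y:[18,21] z:[15,21] -> hit [19,39/2] leaf, test {P2@t=19}
  N8 x:[19/2,29/2] y:[16,51/2] z:[-5,26] -> miss, prune
  N13 x:[10,35/2] y:[6,16] z:[-2,21] -> hit [10,16], descend [7, 9, 10, 15]
    N7 x:[29/2,17] y:[12,29/2] z:[-2,2] -> miss, prune
    N9 x:[13,16] y:[13/2,17/2] z:[10,16] -> miss, prune
    N10 x:[10,21/2] y:[6,8] z:[19,21] -> miss, prune
    N15 x:[31/2,35/2] y:[13,16] z:[14,19] -> hit [31/2,16] leaf, test {P9@t=31/2}

13 AABB tests over nodes [0, 3, 5, 4, 16, 17, 19, 8, 13, 7, 9, 10, 15]; 3 leaves entered; closest P9.

== RESULT ==
13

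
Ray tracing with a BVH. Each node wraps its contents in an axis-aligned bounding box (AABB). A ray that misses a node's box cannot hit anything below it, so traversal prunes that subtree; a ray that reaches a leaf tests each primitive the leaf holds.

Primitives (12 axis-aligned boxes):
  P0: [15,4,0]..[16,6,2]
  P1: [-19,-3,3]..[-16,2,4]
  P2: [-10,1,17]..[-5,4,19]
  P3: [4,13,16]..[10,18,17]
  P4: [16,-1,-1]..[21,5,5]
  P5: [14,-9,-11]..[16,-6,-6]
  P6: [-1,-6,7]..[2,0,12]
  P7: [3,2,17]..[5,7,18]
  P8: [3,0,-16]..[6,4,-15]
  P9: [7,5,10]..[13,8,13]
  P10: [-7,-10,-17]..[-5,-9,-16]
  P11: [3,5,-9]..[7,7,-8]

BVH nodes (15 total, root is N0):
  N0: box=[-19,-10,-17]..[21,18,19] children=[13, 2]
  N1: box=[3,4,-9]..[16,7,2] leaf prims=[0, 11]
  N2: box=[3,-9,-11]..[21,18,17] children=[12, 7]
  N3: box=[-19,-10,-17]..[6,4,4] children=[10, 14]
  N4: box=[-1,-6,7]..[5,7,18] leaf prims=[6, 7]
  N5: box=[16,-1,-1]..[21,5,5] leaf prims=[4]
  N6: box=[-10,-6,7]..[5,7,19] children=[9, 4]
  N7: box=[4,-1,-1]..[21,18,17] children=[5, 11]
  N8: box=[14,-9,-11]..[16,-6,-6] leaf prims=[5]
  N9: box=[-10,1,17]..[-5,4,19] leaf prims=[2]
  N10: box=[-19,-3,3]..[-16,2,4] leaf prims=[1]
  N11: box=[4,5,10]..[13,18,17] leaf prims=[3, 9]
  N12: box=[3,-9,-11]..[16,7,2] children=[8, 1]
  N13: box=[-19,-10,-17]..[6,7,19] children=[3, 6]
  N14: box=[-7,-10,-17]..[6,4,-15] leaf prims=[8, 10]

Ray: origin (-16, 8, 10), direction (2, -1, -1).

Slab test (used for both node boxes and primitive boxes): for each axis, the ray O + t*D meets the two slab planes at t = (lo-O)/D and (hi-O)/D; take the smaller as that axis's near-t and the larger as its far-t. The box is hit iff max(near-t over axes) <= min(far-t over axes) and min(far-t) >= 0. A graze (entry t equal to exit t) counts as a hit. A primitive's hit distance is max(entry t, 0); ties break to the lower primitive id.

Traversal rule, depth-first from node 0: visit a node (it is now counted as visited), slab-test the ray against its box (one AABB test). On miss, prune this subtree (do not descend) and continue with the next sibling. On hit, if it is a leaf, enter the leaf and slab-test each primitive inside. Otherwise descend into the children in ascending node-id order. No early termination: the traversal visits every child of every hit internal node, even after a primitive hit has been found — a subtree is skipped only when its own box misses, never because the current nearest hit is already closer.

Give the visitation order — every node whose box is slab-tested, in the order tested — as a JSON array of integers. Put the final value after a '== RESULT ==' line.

Trace the traversal:
N0 x:[-3/2,37/2] y:[-10,18] z:[-9,27] -> hit [-3/2,18], descend [2, 13]
  N2 x:[19/2,37/2] y:[-10,17] z:[-7,21] -> hit [19/2,17], descend [7, 12]
    N7 x:[10,37/2] y:[-10,9] z:[-7,11] -> miss, prune
    N12 x:[19/2,16] y:[1,17] z:[8,21] -> hit [19/2,16], descend [1, 8]
      N1 x:[19/2,16] y:[1,4] z:[8,19] -> miss, prune
      N8 x:[15,16] y:[14,17] z:[16,21] -> hit [16,16] leaf, test {P5@t=16}
  N13 x:[-3/2,11] y:[1,18] z:[-9,27] -> hit [1,11], descend [3, 6]
    N3 x:[-3/2,11] y:[4,18] z:[6,27] -> hit [6,11], descend [10, 14]
      N10 x:[-3/2,0] y:[6,11] z:[6,7] -> miss, prune
      N14 x:[9/2,11] y:[4,18] z:[25,27] -> miss, prune
    N6 x:[3,21/2] y:[1,14] z:[-9,3] -> hit [3,3], descend [4, 9]
      N4 x:[15/2,21/2] y:[1,14] z:[-8,3] -> miss, prune
      N9 x:[3,11/2] y:[4,7] z:[-9,-7] -> miss, prune

13 AABB tests over nodes [0, 2, 7, 12, 1, 8, 13, 3, 10, 14, 6, 4, 9]; 1 leaf entered; closest P5.

== RESULT ==
[0, 2, 7, 12, 1, 8, 13, 3, 10, 14, 6, 4, 9]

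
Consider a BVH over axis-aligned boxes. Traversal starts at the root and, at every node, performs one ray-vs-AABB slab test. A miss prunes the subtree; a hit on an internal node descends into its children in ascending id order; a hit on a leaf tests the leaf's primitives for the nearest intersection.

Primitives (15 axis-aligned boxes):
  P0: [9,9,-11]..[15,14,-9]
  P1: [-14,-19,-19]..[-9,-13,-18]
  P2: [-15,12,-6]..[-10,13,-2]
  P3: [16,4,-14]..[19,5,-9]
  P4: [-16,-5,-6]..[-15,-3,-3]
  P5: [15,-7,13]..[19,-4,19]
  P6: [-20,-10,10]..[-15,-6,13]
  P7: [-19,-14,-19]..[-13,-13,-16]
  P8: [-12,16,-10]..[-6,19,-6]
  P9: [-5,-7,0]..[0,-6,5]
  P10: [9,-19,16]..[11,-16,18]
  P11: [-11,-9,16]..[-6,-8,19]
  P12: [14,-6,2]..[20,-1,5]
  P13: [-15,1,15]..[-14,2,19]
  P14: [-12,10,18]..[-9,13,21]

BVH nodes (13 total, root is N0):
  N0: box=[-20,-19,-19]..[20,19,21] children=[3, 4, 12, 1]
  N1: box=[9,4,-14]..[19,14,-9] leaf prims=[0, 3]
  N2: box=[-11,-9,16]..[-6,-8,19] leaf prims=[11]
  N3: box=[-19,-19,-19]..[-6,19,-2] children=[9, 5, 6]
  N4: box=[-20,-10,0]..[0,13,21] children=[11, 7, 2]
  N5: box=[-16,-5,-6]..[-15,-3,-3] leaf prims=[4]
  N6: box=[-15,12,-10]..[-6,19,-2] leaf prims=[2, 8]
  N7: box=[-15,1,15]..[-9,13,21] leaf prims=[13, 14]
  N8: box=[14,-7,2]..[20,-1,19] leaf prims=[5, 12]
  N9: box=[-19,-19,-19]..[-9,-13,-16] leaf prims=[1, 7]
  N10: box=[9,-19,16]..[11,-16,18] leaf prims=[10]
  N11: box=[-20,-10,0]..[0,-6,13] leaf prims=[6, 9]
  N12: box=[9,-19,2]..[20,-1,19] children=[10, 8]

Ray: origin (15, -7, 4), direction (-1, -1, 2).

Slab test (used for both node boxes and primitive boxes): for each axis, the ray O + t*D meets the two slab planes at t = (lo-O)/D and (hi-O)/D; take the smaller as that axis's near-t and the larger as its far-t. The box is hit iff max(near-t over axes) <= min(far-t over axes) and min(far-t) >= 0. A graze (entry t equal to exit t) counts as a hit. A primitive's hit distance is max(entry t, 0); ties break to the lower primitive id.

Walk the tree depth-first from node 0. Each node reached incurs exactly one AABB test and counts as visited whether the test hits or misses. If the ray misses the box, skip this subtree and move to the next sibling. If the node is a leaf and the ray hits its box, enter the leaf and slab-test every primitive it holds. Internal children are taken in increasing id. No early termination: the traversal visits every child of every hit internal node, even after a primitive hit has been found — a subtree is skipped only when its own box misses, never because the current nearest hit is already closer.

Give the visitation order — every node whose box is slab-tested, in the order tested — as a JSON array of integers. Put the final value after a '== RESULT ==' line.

Trace the traversal:
N0 x:[-5,35] y:[-26,12] z:[-23/2,17/2] -> hit [-5,17/2], descend [1, 3, 4, 12]
  N1 x:[-4,6] y:[-21,-11] z:[-9,-13/2] -> miss, prune
  N3 x:[21,34] y:[-26,12] z:[-23/2,-3] -> miss, prune
  N4 x:[15,35] y:[-20,3] z:[-2,17/2] -> miss, prune
  N12 x:[-5,6] y:[-6,12] z:[-1,15/2] -> hit [-1,6], descend [8, 10]
    N8 x:[-5,1] y:[-6,0] z:[-1,15/2] -> hit [-1,0] leaf, test {P5(miss), P12(miss)}
    N10 x:[4,6] y:[9,12] z:[6,7] -> miss, prune

Summary -> nodes [0, 1, 3, 4, 12, 8, 10]; box-tests=7; leaf-entries=1; first=miss

== RESULT ==
[0, 1, 3, 4, 12, 8, 10]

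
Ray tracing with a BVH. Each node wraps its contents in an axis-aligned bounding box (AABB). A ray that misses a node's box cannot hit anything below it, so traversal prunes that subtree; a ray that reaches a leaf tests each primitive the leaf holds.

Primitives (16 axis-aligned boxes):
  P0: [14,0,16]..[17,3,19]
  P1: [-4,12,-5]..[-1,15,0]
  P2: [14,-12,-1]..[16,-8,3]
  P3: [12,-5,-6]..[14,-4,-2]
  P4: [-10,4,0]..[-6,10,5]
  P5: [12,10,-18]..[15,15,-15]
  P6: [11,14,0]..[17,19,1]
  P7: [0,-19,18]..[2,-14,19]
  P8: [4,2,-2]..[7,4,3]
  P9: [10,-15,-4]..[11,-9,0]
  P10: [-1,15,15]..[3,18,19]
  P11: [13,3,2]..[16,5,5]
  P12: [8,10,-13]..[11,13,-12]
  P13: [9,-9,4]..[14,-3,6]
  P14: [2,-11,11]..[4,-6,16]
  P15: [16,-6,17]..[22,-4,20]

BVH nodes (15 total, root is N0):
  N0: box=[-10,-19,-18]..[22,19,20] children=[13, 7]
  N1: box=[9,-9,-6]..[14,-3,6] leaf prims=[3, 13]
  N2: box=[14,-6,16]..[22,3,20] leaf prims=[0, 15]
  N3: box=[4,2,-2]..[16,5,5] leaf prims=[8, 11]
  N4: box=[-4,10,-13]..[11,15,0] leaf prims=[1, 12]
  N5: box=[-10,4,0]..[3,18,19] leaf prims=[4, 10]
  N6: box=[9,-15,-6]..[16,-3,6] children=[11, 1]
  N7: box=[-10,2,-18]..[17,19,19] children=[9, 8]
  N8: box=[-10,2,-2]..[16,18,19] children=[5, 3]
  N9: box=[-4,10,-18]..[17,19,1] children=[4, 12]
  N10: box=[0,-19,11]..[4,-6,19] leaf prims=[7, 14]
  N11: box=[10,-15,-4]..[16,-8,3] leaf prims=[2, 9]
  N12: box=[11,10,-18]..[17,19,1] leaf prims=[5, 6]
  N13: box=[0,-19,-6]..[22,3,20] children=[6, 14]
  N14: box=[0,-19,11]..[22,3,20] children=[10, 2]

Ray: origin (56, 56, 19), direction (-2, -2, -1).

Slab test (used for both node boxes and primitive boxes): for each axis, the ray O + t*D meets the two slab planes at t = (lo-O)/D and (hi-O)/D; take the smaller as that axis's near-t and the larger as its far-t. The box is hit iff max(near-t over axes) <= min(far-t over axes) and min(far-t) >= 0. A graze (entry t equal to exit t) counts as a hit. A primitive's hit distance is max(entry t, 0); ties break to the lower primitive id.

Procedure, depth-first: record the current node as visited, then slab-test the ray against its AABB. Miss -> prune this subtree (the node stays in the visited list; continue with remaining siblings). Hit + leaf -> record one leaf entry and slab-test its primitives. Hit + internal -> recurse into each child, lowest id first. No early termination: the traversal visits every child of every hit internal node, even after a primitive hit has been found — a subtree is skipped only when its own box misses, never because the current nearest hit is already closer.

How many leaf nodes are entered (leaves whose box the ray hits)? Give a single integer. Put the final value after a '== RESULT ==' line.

Trace the traversal:
N0 x:[17,33] y:[37/2,75/2] z:[-1,37] -> hit [37/2,33], descend [7, 13]
  N7 x:[39/2,33] y:[37/2,27] z:[0,37] -> hit [39/2,27], descend [8, 9]
    N8 x:[20,33] y:[19,27] z:[0,21] -> hit [20,21], descend [3, 5]
      N3 x:[20,26] y:[51/2,27] z:[14,21] -> miss, prune
      N5 x:[53/2,33] y:[19,26] z:[0,19] -> miss, prune
    N9 x:[39/2,30] y:[37/2,23] z:[18,37] -> hit [39/2,23], descend [4, 12]
      N4 x:[45/2,30] y:[41/2,23] z:[19,32] -> hit [45/2,23] leaf, test {P1(miss), P12(miss)}
      N12 x:[39/2,45/2] y:[37/2,23] z:[18,37] -> hit [39/2,45/2] leaf, test {P5(miss), P6(miss)}
  N13 x:[17,28] y:[53/2,75/2] z:[-1,25] -> miss, prune

Summary -> nodes [0, 7, 8, 3, 5, 9, 4, 12, 13]; box-tests=9; leaf-entries=2; first=miss

== RESULT ==
2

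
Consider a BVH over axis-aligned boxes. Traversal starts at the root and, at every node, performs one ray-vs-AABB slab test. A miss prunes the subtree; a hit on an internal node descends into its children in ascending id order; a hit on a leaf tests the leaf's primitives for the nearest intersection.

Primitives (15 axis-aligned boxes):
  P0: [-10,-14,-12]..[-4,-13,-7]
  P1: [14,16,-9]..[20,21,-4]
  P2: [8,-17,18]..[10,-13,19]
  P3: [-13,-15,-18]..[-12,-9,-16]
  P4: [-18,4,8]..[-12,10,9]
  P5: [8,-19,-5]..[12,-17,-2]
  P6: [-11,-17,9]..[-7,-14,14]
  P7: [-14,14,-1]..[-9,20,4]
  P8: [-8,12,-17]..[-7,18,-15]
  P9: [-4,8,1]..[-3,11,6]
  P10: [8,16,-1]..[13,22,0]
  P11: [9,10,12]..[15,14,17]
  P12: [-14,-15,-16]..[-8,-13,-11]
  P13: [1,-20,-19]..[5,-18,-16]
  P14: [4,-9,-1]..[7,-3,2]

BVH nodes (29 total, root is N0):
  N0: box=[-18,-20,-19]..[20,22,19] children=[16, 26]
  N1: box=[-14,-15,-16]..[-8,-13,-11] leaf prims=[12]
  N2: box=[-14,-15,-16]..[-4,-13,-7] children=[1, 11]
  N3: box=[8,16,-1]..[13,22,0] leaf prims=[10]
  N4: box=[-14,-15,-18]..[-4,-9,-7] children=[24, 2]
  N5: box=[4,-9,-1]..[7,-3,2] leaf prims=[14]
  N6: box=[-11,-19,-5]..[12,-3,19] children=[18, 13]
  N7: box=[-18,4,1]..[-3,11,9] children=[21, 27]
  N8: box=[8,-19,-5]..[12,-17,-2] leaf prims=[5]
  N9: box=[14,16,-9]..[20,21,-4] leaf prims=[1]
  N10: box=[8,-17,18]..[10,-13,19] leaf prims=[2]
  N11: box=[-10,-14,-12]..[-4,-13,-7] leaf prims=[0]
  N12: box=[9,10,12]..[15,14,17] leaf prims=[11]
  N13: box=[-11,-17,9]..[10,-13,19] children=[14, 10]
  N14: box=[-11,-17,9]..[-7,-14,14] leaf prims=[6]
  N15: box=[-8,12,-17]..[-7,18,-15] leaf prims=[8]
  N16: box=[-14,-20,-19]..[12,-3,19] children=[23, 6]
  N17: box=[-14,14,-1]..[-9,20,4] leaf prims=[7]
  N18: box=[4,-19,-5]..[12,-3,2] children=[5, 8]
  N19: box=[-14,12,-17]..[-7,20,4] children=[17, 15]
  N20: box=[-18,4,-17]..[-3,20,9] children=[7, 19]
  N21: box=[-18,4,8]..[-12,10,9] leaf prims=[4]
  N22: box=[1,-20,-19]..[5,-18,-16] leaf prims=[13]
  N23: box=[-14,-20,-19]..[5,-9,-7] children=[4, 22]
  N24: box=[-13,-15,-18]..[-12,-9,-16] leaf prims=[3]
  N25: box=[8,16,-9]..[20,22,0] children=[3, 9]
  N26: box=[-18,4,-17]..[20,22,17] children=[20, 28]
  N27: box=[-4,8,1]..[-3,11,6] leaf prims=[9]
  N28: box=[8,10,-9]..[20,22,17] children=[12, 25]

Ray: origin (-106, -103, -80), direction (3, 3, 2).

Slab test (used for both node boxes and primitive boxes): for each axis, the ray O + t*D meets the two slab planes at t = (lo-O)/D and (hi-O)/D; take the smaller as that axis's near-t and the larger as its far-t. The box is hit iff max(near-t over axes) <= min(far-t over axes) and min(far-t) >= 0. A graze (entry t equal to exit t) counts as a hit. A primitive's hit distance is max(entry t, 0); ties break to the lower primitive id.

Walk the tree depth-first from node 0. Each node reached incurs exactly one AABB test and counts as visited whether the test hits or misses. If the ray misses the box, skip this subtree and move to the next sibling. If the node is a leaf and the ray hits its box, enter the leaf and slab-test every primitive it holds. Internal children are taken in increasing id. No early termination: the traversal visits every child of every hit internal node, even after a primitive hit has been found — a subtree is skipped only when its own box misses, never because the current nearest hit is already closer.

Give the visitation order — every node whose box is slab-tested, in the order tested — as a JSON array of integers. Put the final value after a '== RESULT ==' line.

Traverse from the root:
N0 x:[88/3,42] y:[83/3,125/3] z:[61/2,99/2] -> hit [61/2,125/3], descend [16, 26]
  N16 x:[92/3,118/3] y:[83/3,100/3] z:[61/2,99/2] -> hit [92/3,100/3], descend [6, 23]
    N6 x:[95/3,118/3] y:[28,100/3] z:[75/2,99/2] -> miss, prune
    N23 x:[92/3,37] y:[83/3,94/3] z:[61/2,73/2] -> hit [92/3,94/3], descend [4, 22]
      N4 x:[92/3,34] y:[88/3,94/3] z:[31,73/2] -> hit [31,94/3], descend [2, 24]
        N2 x:[92/3,34] y:[88/3,30] z:[32,73/2] -> miss, prune
        N24 x:[31,94/3] y:[88/3,94/3] z:[31,32] -> hit [31,94/3] leaf, test {P3@t=31}
      N22 x:[107/3,37] y:[83/3,85/3] z:[61/2,32] -> miss, prune
  N26 x:[88/3,42] y:[107/3,125/3] z:[63/2,97/2] -> hit [107/3,125/3], descend [20, 28]
    N20 x:[88/3,103/3] y:[107/3,41] z:[63/2,89/2] -> miss, prune
    N28 x:[38,42] y:[113/3,125/3] z:[71/2,97/2] -> hit [38,125/3], descend [12, 25]
      N12 x:[115/3,121/3] y:[113/3,39] z:[46,97/2] -> miss, prune
      N25 x:[38,42] y:[119/3,125/3] z:[71/2,40] -> hit [119/3,40], descend [3, 9]
        N3 x:[38,119/3] y:[119/3,125/3] z:[79/2,40] -> hit [119/3,119/3] leaf, test {P10@t=119/3}
        N9 x:[40,42] y:[119/3,124/3] z:[71/2,38] -> miss, prune

15 AABB tests over nodes [0, 16, 6, 23, 4, 2, 24, 22, 26, 20, 28, 12, 25, 3, 9]; 2 leaves entered; closest P3.

== RESULT ==
[0, 16, 6, 23, 4, 2, 24, 22, 26, 20, 28, 12, 25, 3, 9]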